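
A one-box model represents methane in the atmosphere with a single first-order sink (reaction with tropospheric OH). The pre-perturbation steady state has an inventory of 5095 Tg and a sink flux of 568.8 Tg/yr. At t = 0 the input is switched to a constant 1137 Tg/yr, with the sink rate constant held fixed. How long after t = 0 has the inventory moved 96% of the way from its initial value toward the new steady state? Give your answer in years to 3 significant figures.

28.8 yr

τ = M₀/F₀ = 5095/568.8 = 8.957 yr.
The remaining gap fraction is e^(−t/τ); 96% covered ⇒ e^(−t/τ) = 0.0400.
t = −τ ln(0.0400) = 8.957 × 3.219 = 28.83 yr.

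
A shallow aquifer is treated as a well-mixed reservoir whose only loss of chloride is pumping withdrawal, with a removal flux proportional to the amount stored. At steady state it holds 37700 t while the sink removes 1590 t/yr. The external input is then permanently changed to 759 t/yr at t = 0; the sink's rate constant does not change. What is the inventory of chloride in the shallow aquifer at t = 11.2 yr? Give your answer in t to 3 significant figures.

Residence time τ = M₀/F₀ = 23.71 yr. The eventual steady state is M_∞ = M₀·(F₁/F₀) = 37700 × 759/1590 = 17996 t.
The anomaly ΔM(t) = M(t) − M_∞ decays as ΔM₀·e^(−t/τ) with ΔM₀ = 37700 − 17996 = 19700 t.
At t = 11.2 yr, e^(−t/τ) = e^(−0.4724) = 0.6235, so ΔM = 12290 t and M = 17996 + 12290 = 30282 t.

30300 t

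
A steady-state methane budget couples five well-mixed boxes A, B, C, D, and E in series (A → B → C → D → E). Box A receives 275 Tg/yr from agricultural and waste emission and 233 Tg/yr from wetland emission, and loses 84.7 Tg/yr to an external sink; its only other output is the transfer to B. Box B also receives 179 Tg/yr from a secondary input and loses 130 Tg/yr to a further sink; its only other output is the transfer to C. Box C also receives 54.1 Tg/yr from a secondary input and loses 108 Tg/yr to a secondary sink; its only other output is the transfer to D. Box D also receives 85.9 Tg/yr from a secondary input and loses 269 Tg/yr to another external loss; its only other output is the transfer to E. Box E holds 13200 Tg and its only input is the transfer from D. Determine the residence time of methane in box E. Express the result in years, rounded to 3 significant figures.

Box A: F(A→B) = (275 + 233) − 84.7 = 423.30 Tg/yr.
Box B: F(B→C) = (423.30 + 179) − 130 = 472.30 Tg/yr.
Box C: F(C→D) = (472.30 + 54.1) − 108 = 418.40 Tg/yr.
Box D: F(D→E) = (418.40 + 85.9) − 269 = 235.30 Tg/yr.
Box E throughput = its input = 235.30 Tg/yr; τ = 13200 / 235.30 = 56.10 yr.

56.1 yr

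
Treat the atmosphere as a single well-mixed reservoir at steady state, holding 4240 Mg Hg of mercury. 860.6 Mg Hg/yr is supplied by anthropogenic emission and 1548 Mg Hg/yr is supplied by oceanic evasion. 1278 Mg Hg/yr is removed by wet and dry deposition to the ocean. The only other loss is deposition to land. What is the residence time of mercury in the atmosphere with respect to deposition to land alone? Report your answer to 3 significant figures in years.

3.75 yr

At steady state ΣF_in = ΣF_out.
ΣF_in = 860.6 + 1548 = 2408.6 Mg Hg/yr.
Deposition to land flux = ΣF_in − (1278) = 2408.6 − 1278 = 1131 Mg Hg/yr.
τ = M / F = 4240 / 1131 = 3.750 yr.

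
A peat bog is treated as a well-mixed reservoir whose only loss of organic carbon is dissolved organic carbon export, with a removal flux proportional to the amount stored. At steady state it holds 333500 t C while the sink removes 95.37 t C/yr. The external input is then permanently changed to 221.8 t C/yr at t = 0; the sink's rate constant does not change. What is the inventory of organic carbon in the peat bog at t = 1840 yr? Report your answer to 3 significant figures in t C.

τ = M₀/F₀ = 333500/95.37 = 3497 yr; rate constant k = 1/τ.
New steady state M_∞ = F₁/k = F₁·τ = 221.8 × 3497 = 775610 t C.
M(t) = M_∞ + (M₀ − M_∞)·e^(−t/τ); t/τ = 1840/3497 = 0.5262, so e^(−t/τ) = 0.5909.
M(t) = 775610 − 442100 × 0.5909 = 514390 t C.

514000 t C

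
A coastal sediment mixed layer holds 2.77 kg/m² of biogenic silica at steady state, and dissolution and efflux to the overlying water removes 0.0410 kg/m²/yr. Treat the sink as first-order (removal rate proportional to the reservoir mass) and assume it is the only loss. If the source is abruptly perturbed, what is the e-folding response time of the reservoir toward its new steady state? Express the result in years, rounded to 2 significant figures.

For a linear reservoir the response time equals the residence time τ = M/F.
τ = 2.77 / 0.0410 = 67.56 yr.

68 yr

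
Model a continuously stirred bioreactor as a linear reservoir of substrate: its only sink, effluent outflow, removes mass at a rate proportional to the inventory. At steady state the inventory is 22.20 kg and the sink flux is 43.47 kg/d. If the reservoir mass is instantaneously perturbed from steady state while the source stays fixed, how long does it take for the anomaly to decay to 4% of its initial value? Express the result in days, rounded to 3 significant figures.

1.64 d

For a linear reservoir the anomaly decays as exp(−t/τ) with τ = M/F = 22.20/43.47 = 0.5107 d.
exp(−t/τ) = 0.04 ⇒ t = −τ ln(0.04) = 0.5107 × 3.219 = 1.644 d.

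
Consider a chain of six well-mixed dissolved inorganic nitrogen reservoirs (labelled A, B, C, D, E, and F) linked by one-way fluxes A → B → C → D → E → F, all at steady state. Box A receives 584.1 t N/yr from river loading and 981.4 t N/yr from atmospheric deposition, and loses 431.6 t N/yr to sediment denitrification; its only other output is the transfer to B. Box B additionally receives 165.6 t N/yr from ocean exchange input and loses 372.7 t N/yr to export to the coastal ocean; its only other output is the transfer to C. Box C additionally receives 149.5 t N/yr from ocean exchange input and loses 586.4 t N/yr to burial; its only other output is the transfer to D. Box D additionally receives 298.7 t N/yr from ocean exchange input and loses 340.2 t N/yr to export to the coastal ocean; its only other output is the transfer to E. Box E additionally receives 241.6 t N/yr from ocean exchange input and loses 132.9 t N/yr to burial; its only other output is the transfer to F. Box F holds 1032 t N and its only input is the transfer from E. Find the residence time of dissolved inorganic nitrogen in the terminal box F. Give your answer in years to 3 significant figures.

Box A: F(A→B) = (584.1 + 981.4) − 431.6 = 1133.9 t N/yr.
Box B: F(B→C) = (1133.9 + 165.6) − 372.7 = 926.80 t N/yr.
Box C: F(C→D) = (926.80 + 149.5) − 586.4 = 489.90 t N/yr.
Box D: F(D→E) = (489.90 + 298.7) − 340.2 = 448.40 t N/yr.
Box E: F(E→F) = (448.40 + 241.6) − 132.9 = 557.10 t N/yr.
Box F throughput = its input = 557.10 t N/yr; τ = 1032 / 557.10 = 1.852 yr.

1.85 yr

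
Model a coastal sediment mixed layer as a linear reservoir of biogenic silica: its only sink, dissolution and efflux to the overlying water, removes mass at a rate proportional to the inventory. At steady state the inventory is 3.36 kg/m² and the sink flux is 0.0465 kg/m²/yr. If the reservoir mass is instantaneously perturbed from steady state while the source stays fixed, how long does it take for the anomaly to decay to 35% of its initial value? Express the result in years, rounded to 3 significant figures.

75.9 yr

For a linear reservoir the anomaly decays as exp(−t/τ) with τ = M/F = 3.36/0.0465 = 72.26 yr.
exp(−t/τ) = 0.35 ⇒ t = −τ ln(0.35) = 72.26 × 1.050 = 75.86 yr.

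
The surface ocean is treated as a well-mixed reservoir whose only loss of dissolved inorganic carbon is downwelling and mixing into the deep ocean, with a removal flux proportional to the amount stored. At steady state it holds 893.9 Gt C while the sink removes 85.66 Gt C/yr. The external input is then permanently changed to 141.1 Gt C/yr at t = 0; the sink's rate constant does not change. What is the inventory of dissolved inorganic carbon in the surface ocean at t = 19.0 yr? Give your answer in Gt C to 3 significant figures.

1380 Gt C

Residence time τ = M₀/F₀ = 10.44 yr. The eventual steady state is M_∞ = M₀·(F₁/F₀) = 893.9 × 141.1/85.66 = 1472.4 Gt C.
The anomaly ΔM(t) = M(t) − M_∞ decays as ΔM₀·e^(−t/τ) with ΔM₀ = 893.9 − 1472.4 = −578.5 Gt C.
At t = 19.0 yr, e^(−t/τ) = e^(−1.821) = 0.1619, so ΔM = −93.67 Gt C and M = 1472.4 − 93.67 = 1378.8 Gt C.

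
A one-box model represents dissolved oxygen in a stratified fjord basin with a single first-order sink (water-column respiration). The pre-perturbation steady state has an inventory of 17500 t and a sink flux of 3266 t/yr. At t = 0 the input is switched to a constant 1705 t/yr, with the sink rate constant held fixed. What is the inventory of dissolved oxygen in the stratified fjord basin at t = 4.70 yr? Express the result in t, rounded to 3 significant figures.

τ = M₀/F₀ = 17500/3266 = 5.358 yr; rate constant k = 1/τ.
New steady state M_∞ = F₁/k = F₁·τ = 1705 × 5.358 = 9135.8 t.
M(t) = M_∞ + (M₀ − M_∞)·e^(−t/τ); t/τ = 4.70/5.358 = 0.8772, so e^(−t/τ) = 0.4160.
M(t) = 9135.8 + 8364 × 0.4160 = 12615 t.

12600 t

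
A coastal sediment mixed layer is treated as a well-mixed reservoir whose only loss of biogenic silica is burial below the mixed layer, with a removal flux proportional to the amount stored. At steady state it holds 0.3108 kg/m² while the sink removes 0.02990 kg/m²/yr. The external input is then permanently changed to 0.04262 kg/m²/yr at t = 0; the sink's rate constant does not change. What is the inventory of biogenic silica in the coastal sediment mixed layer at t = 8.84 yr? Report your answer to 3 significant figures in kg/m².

0.387 kg/m²

τ = M₀/F₀ = 0.3108/0.02990 = 10.39 yr; rate constant k = 1/τ.
New steady state M_∞ = F₁/k = F₁·τ = 0.04262 × 10.39 = 0.44302 kg/m².
M(t) = M_∞ + (M₀ − M_∞)·e^(−t/τ); t/τ = 8.84/10.39 = 0.8504, so e^(−t/τ) = 0.4272.
M(t) = 0.44302 − 0.1322 × 0.4272 = 0.38653 kg/m².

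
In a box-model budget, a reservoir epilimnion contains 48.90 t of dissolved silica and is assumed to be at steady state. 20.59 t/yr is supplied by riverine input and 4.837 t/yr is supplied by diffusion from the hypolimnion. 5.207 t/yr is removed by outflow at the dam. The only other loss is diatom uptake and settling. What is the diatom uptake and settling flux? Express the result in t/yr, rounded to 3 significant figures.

20.2 t/yr

At steady state ΣF_in = ΣF_out.
ΣF_in = 20.59 + 4.837 = 25.427 t/yr.
Diatom uptake and settling flux = ΣF_in − (5.207) = 25.427 − 5.207 = 20.22 t/yr.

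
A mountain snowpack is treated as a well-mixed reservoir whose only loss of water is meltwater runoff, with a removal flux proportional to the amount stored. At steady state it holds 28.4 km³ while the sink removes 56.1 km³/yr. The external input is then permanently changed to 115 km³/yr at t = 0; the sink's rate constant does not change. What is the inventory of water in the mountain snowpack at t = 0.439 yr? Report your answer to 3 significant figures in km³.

The sink rate constant is k = F₀/M₀ = 56.1/28.4 = 1.975 yr⁻¹.
Solving dM/dt = F₁ − kM with M(0) = M₀ gives M(t) = F₁/k + (M₀ − F₁/k)·e^(−kt).
F₁/k = 115/1.975 = 58.217 km³; kt = 1.975 × 0.439 = 0.8672, e^(−kt) = 0.4201.
M(0.439) = 58.217 + (28.4 − 58.217) × 0.4201 = 58.217 − 12.53 = 45.690 km³.

45.7 km³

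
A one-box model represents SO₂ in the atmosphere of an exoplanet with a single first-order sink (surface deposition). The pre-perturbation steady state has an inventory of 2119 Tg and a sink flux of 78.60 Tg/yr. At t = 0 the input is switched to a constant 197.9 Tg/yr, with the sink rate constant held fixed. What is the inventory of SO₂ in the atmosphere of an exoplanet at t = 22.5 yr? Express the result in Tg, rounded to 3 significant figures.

3940 Tg

Residence time τ = M₀/F₀ = 26.96 yr. The eventual steady state is M_∞ = M₀·(F₁/F₀) = 2119 × 197.9/78.60 = 5335.2 Tg.
The anomaly ΔM(t) = M(t) − M_∞ decays as ΔM₀·e^(−t/τ) with ΔM₀ = 2119 − 5335.2 = −3216 Tg.
At t = 22.5 yr, e^(−t/τ) = e^(−0.8346) = 0.4341, so ΔM = −1396 Tg and M = 5335.2 − 1396 = 3939.2 Tg.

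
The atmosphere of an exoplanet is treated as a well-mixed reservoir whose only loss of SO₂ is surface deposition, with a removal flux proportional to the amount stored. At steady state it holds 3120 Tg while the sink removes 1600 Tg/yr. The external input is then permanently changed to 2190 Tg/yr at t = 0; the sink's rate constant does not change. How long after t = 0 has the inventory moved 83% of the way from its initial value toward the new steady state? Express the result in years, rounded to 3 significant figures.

3.46 yr

τ = M₀/F₀ = 3120/1600 = 1.950 yr.
The remaining gap fraction is e^(−t/τ); 83% covered ⇒ e^(−t/τ) = 0.170.
t = −τ ln(0.170) = 1.950 × 1.772 = 3.455 yr.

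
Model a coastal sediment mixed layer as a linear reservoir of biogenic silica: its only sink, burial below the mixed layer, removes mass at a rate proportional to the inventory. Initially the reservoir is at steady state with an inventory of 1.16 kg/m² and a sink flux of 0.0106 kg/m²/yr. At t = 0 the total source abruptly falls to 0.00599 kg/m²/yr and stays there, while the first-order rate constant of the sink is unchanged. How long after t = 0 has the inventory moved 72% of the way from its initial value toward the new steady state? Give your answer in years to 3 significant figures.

τ = M₀/F₀ = 1.16/0.0106 = 109.4 yr.
The remaining gap fraction is e^(−t/τ); 72% covered ⇒ e^(−t/τ) = 0.280.
t = −τ ln(0.280) = 109.4 × 1.273 = 139.3 yr.

139 yr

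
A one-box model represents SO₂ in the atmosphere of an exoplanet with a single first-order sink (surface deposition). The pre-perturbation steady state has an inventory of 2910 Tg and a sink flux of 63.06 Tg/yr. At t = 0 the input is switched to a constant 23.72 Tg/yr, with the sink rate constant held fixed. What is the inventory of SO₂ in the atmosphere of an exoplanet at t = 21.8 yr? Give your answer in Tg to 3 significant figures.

2230 Tg

The sink rate constant is k = F₀/M₀ = 63.06/2910 = 0.02167 yr⁻¹.
Solving dM/dt = F₁ − kM with M(0) = M₀ gives M(t) = F₁/k + (M₀ − F₁/k)·e^(−kt).
F₁/k = 23.72/0.02167 = 1094.6 Tg; kt = 0.02167 × 21.8 = 0.4724, e^(−kt) = 0.6235.
M(21.8) = 1094.6 + (2910 − 1094.6) × 0.6235 = 1094.6 + 1132 = 2226.5 Tg.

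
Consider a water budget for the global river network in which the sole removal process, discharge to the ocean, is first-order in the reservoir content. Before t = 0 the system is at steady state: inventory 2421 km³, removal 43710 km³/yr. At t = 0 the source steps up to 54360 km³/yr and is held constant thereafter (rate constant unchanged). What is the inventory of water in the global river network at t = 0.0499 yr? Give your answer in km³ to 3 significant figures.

2770 km³

The sink rate constant is k = F₀/M₀ = 43710/2421 = 18.05 yr⁻¹.
Solving dM/dt = F₁ − kM with M(0) = M₀ gives M(t) = F₁/k + (M₀ − F₁/k)·e^(−kt).
F₁/k = 54360/18.05 = 3010.9 km³; kt = 18.05 × 0.0499 = 0.9009, e^(−kt) = 0.4062.
M(0.0499) = 3010.9 + (2421 − 3010.9) × 0.4062 = 3010.9 − 239.6 = 2771.3 km³.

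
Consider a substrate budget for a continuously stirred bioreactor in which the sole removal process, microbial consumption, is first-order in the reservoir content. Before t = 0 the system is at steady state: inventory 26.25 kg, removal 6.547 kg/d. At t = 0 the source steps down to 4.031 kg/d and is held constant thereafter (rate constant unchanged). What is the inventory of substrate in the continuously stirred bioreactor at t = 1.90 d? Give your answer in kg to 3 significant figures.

22.4 kg

Residence time τ = M₀/F₀ = 4.009 d. The eventual steady state is M_∞ = M₀·(F₁/F₀) = 26.25 × 4.031/6.547 = 16.162 kg.
The anomaly ΔM(t) = M(t) − M_∞ decays as ΔM₀·e^(−t/τ) with ΔM₀ = 26.25 − 16.162 = 10.09 kg.
At t = 1.90 d, e^(−t/τ) = e^(−0.4739) = 0.6226, so ΔM = 6.281 kg and M = 16.162 + 6.281 = 22.443 kg.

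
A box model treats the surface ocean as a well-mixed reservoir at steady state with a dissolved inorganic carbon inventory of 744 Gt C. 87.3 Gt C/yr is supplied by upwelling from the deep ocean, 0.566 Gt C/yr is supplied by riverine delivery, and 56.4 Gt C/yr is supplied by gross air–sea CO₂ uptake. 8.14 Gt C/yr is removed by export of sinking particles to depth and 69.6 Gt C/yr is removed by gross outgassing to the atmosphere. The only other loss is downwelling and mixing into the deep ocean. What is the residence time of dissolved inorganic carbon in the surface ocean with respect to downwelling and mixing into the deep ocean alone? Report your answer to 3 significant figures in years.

At steady state ΣF_in = ΣF_out.
ΣF_in = 87.3 + 0.566 + 56.4 = 144.27 Gt C/yr.
Downwelling and mixing into the deep ocean flux = ΣF_in − (8.14 + 69.6) = 144.27 − 77.74 = 66.53 Gt C/yr.
τ = M / F = 744 / 66.53 = 11.18 yr.

11.2 yr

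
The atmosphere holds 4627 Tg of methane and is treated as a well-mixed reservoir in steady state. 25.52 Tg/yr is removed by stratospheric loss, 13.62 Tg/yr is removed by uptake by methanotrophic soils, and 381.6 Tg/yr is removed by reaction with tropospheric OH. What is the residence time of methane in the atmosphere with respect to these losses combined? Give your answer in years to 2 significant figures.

11 yr

Total removal = 25.52 + 13.62 + 381.6 = 420.74 Tg/yr.
τ = M / ΣF_out = 4627 / 420.74 = 11.00 yr.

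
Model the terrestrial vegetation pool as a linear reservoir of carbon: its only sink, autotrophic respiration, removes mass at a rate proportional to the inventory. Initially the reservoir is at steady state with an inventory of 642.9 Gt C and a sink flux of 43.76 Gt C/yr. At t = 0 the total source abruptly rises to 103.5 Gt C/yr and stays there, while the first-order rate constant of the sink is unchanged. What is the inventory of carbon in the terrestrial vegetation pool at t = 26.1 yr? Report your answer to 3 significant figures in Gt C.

Residence time τ = M₀/F₀ = 14.69 yr. The eventual steady state is M_∞ = M₀·(F₁/F₀) = 642.9 × 103.5/43.76 = 1520.6 Gt C.
The anomaly ΔM(t) = M(t) − M_∞ decays as ΔM₀·e^(−t/τ) with ΔM₀ = 642.9 − 1520.6 = −877.7 Gt C.
At t = 26.1 yr, e^(−t/τ) = e^(−1.777) = 0.1692, so ΔM = −148.5 Gt C and M = 1520.6 − 148.5 = 1372.0 Gt C.

1370 Gt C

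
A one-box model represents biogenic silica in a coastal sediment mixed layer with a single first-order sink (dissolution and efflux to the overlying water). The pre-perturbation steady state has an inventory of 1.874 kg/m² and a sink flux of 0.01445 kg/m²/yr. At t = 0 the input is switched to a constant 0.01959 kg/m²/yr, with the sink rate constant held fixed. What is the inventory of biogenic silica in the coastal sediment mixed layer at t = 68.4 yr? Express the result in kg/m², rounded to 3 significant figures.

Residence time τ = M₀/F₀ = 129.7 yr. The eventual steady state is M_∞ = M₀·(F₁/F₀) = 1.874 × 0.01959/0.01445 = 2.5406 kg/m².
The anomaly ΔM(t) = M(t) − M_∞ decays as ΔM₀·e^(−t/τ) with ΔM₀ = 1.874 − 2.5406 = −0.6666 kg/m².
At t = 68.4 yr, e^(−t/τ) = e^(−0.5274) = 0.5901, so ΔM = −0.3934 kg/m² and M = 2.5406 − 0.3934 = 2.1472 kg/m².

2.15 kg/m²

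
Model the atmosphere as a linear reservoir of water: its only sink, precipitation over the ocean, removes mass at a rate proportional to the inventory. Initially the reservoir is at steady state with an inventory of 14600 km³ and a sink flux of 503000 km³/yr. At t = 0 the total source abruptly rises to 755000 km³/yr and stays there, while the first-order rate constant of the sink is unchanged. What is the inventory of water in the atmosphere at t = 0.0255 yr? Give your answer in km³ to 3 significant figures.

18900 km³

Residence time τ = M₀/F₀ = 0.02903 yr. The eventual steady state is M_∞ = M₀·(F₁/F₀) = 14600 × 755000/503000 = 21915 km³.
The anomaly ΔM(t) = M(t) − M_∞ decays as ΔM₀·e^(−t/τ) with ΔM₀ = 14600 − 21915 = −7315 km³.
At t = 0.0255 yr, e^(−t/τ) = e^(−0.8785) = 0.4154, so ΔM = −3038 km³ and M = 21915 − 3038 = 18876 km³.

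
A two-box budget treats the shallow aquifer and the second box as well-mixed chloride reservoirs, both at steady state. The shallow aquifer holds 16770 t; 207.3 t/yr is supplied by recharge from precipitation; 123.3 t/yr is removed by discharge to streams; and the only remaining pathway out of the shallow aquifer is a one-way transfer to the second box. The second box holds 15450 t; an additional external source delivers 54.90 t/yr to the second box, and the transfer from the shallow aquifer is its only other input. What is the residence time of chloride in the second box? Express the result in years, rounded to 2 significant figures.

Balance the shallow aquifer: ΣF_in = 207.30 t/yr.
Transfer to the second box = ΣF_in − (123.3) = 84.000 t/yr.
Total input to the second box = 84.000 + 54.90 = 138.90 t/yr; at steady state this equals its total output.
τ = M / F = 15450 / 138.90 = 111.2 yr.

110 yr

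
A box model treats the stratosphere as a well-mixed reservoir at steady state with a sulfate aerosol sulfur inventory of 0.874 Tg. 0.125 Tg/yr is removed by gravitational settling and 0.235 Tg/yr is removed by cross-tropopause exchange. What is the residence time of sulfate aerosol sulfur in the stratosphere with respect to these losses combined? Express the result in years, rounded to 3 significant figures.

2.43 yr

Total removal = 0.1250 + 0.2350 = 0.36000 Tg/yr.
τ = M / ΣF_out = 0.874 / 0.36000 = 2.428 yr.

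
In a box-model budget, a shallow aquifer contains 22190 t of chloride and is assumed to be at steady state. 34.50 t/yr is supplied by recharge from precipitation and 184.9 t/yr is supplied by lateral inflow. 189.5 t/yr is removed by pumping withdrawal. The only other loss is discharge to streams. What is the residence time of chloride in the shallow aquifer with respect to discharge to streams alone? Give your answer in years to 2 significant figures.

740 yr

At steady state ΣF_in = ΣF_out.
ΣF_in = 34.50 + 184.9 = 219.40 t/yr.
Discharge to streams flux = ΣF_in − (189.5) = 219.40 − 189.5 = 29.90 t/yr.
τ = M / F = 22190 / 29.90 = 742.1 yr.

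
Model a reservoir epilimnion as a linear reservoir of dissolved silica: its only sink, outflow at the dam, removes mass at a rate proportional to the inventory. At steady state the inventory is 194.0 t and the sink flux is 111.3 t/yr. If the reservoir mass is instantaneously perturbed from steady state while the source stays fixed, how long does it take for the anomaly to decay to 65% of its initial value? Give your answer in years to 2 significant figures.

0.75 yr

For a linear reservoir the anomaly decays as exp(−t/τ) with τ = M/F = 194.0/111.3 = 1.743 yr.
exp(−t/τ) = 0.65 ⇒ t = −τ ln(0.65) = 1.743 × 0.4308 = 0.7509 yr.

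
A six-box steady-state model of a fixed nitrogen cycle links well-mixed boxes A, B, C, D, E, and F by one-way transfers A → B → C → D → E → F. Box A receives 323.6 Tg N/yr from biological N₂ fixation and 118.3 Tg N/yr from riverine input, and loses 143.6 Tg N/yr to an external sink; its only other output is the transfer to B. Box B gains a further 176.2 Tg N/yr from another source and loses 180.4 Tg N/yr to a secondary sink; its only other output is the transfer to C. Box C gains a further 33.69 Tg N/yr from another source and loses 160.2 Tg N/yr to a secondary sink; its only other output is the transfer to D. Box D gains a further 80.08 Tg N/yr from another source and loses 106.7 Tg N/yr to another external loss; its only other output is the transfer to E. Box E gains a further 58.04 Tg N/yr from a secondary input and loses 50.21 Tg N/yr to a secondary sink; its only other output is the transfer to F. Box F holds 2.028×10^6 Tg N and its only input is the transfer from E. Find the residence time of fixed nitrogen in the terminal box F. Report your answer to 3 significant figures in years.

13600 yr

Box A: F(A→B) = (323.6 + 118.3) − 143.6 = 298.30 Tg N/yr.
Box B: F(B→C) = (298.30 + 176.2) − 180.4 = 294.10 Tg N/yr.
Box C: F(C→D) = (294.10 + 33.69) − 160.2 = 167.59 Tg N/yr.
Box D: F(D→E) = (167.59 + 80.08) − 106.7 = 140.97 Tg N/yr.
Box E: F(E→F) = (140.97 + 58.04) − 50.21 = 148.80 Tg N/yr.
Box F throughput = its input = 148.80 Tg N/yr; τ = 2.028×10^6 / 148.80 = 13630 yr.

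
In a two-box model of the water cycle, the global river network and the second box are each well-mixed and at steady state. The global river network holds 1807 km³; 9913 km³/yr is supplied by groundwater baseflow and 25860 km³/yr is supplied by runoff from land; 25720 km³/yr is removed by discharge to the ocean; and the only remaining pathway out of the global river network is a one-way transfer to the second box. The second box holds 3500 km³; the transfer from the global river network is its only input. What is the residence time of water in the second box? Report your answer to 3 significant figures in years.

0.348 yr

Balance the global river network: ΣF_in = 9913 + 25860 = 35773 km³/yr.
Transfer to the second box = ΣF_in − (25720) = 10053 km³/yr.
At steady state the output of the second box equals its input, 10053 km³/yr.
τ = M / F = 3500 / 10053 = 0.3482 yr.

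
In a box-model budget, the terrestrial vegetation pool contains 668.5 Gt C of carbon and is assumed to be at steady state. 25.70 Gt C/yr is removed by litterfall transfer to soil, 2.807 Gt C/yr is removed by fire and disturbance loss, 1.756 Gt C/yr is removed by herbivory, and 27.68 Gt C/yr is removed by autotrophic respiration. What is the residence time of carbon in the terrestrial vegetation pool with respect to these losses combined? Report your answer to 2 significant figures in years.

Total removal = 25.70 + 2.807 + 1.756 + 27.68 = 57.943 Gt C/yr.
τ = M / ΣF_out = 668.5 / 57.943 = 11.54 yr.

12 yr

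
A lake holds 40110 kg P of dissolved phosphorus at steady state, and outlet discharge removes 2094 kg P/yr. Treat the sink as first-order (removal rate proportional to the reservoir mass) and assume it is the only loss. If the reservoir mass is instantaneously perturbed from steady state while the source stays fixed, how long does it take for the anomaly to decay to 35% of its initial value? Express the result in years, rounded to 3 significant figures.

20.1 yr

For a linear reservoir the anomaly decays as exp(−t/τ) with τ = M/F = 40110/2094 = 19.15 yr.
exp(−t/τ) = 0.35 ⇒ t = −τ ln(0.35) = 19.15 × 1.050 = 20.11 yr.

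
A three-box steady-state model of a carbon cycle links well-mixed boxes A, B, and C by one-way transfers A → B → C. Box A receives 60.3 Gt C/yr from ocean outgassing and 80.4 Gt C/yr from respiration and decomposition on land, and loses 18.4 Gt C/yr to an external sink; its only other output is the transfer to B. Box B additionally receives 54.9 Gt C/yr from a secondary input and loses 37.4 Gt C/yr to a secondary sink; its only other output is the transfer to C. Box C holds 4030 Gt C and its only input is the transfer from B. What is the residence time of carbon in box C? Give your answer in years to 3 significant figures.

Box A: F(A→B) = (60.3 + 80.4) − 18.4 = 122.30 Gt C/yr.
Box B: F(B→C) = (122.30 + 54.9) − 37.4 = 139.80 Gt C/yr.
Box C throughput = its input = 139.80 Gt C/yr; τ = 4030 / 139.80 = 28.83 yr.

28.8 yr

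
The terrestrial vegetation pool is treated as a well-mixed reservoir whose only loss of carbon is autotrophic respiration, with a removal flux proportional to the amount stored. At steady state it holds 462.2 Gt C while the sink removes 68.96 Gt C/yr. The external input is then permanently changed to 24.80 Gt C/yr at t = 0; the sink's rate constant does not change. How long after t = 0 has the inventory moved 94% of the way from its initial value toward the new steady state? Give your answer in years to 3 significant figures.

18.9 yr

τ = M₀/F₀ = 462.2/68.96 = 6.702 yr.
The remaining gap fraction is e^(−t/τ); 94% covered ⇒ e^(−t/τ) = 0.0600.
t = −τ ln(0.0600) = 6.702 × 2.813 = 18.86 yr.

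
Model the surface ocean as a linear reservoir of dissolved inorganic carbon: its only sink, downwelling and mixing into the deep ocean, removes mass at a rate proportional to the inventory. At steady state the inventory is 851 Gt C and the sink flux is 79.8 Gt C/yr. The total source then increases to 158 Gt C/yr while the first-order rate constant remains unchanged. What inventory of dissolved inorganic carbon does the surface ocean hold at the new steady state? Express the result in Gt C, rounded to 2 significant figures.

Rate constant k = F/M = 79.8 / 851 = 0.09377 yr⁻¹.
At the new steady state, source = k·M_new ⇒ M_new = 158 / 0.09377 = 1685 Gt C.
(Equivalently M_new = M × F_new/F_old = 851 × 158/79.8.)

1700 Gt C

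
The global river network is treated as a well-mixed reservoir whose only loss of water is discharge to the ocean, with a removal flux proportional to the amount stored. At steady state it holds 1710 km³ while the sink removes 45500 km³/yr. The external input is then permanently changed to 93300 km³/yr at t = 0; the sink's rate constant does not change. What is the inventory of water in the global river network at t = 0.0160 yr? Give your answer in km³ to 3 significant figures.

The sink rate constant is k = F₀/M₀ = 45500/1710 = 26.61 yr⁻¹.
Solving dM/dt = F₁ − kM with M(0) = M₀ gives M(t) = F₁/k + (M₀ − F₁/k)·e^(−kt).
F₁/k = 93300/26.61 = 3506.4 km³; kt = 26.61 × 0.0160 = 0.4257, e^(−kt) = 0.6533.
M(0.0160) = 3506.4 + (1710 − 3506.4) × 0.6533 = 3506.4 − 1174 = 2332.8 km³.

2330 km³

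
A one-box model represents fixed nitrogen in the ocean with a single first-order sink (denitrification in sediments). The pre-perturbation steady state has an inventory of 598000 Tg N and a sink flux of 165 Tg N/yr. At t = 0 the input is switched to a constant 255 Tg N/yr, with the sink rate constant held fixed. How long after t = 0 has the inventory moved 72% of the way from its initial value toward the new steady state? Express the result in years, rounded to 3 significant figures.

τ = M₀/F₀ = 598000/165 = 3624 yr.
The remaining gap fraction is e^(−t/τ); 72% covered ⇒ e^(−t/τ) = 0.280.
t = −τ ln(0.280) = 3624 × 1.273 = 4614 yr.

4610 yr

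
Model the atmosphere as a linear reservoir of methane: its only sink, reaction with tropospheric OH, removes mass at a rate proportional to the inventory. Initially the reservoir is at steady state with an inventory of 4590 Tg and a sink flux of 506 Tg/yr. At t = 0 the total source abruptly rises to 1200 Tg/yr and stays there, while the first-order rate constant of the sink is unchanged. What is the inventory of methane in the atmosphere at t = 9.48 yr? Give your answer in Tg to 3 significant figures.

τ = M₀/F₀ = 4590/506 = 9.071 yr; rate constant k = 1/τ.
New steady state M_∞ = F₁/k = F₁·τ = 1200 × 9.071 = 10885 Tg.
M(t) = M_∞ + (M₀ − M_∞)·e^(−t/τ); t/τ = 9.48/9.071 = 1.045, so e^(−t/τ) = 0.3517.
M(t) = 10885 − 6295 × 0.3517 = 8671.5 Tg.

8670 Tg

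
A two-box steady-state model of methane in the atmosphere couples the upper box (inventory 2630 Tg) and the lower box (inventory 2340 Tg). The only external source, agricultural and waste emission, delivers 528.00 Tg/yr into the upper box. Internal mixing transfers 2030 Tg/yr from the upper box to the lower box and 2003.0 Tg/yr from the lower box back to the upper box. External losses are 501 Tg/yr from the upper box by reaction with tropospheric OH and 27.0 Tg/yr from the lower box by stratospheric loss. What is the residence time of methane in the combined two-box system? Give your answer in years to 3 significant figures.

9.41 yr

Residence time in the combined system uses the total inventory and the total *external* removal — internal exchanges between the two boxes cancel.
M_total = 2630 + 2340 = 4970.0 Tg.
ΣF_external_out = 501 + 27.0 = 528.00 Tg/yr.
τ = M_total / ΣF_ext = 4970.0 / 528.00 = 9.413 yr.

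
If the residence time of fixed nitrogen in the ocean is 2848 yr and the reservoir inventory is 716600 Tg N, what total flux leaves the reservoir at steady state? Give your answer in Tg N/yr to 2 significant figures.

250 Tg N/yr

F = M / τ = 716600 / 2848 = 251.6 Tg N/yr.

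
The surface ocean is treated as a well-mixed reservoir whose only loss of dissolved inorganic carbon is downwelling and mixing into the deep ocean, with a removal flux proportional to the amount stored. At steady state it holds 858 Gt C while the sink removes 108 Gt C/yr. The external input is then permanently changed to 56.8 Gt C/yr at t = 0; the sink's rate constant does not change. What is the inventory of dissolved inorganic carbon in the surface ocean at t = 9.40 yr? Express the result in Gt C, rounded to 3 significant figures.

τ = M₀/F₀ = 858/108 = 7.944 yr; rate constant k = 1/τ.
New steady state M_∞ = F₁/k = F₁·τ = 56.8 × 7.944 = 451.24 Gt C.
M(t) = M_∞ + (M₀ − M_∞)·e^(−t/τ); t/τ = 9.40/7.944 = 1.183, so e^(−t/τ) = 0.3063.
M(t) = 451.24 + 406.8 × 0.3063 = 575.83 Gt C.

576 Gt C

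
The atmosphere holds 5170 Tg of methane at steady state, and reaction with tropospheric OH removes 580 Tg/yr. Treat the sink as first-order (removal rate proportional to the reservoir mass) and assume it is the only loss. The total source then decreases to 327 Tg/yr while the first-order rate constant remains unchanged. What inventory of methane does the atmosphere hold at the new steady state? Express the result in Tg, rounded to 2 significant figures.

Rate constant k = F/M = 580 / 5170 = 0.1122 yr⁻¹.
At the new steady state, source = k·M_new ⇒ M_new = 327 / 0.1122 = 2915 Tg.
(Equivalently M_new = M × F_new/F_old = 5170 × 327/580.)

2900 Tg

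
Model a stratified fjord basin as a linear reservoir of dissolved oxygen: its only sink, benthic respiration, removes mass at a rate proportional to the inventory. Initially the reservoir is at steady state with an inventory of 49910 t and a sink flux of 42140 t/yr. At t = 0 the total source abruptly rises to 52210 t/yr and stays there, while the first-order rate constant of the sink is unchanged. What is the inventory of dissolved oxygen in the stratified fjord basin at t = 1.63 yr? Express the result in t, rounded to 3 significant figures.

Residence time τ = M₀/F₀ = 1.184 yr. The eventual steady state is M_∞ = M₀·(F₁/F₀) = 49910 × 52210/42140 = 61837 t.
The anomaly ΔM(t) = M(t) − M_∞ decays as ΔM₀·e^(−t/τ) with ΔM₀ = 49910 − 61837 = −11930 t.
At t = 1.63 yr, e^(−t/τ) = e^(−1.376) = 0.2525, so ΔM = −3012 t and M = 61837 − 3012 = 58825 t.

58800 t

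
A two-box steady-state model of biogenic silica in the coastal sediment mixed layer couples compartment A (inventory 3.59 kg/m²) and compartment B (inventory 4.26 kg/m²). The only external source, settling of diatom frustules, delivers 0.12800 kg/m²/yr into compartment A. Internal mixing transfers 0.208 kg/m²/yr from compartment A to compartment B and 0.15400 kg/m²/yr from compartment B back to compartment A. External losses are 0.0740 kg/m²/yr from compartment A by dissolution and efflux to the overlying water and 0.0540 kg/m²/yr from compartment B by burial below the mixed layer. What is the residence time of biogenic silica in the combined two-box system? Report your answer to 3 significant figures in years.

61.3 yr

For the system as a whole, the A↔B exchange is internal and contributes nothing to the throughput; only the external sinks remove mass.
M_total = 3.59 + 4.26 = 7.8500 kg/m².
ΣF_external_out = 0.0740 + 0.0540 = 0.12800 kg/m²/yr.
τ = M_total / ΣF_ext = 7.8500 / 0.12800 = 61.33 yr.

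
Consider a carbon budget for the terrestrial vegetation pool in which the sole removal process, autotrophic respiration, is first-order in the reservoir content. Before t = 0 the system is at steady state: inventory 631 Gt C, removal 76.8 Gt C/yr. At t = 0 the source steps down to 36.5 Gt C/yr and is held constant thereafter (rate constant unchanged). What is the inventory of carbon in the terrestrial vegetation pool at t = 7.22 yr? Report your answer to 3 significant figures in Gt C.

The sink rate constant is k = F₀/M₀ = 76.8/631 = 0.1217 yr⁻¹.
Solving dM/dt = F₁ − kM with M(0) = M₀ gives M(t) = F₁/k + (M₀ − F₁/k)·e^(−kt).
F₁/k = 36.5/0.1217 = 299.89 Gt C; kt = 0.1217 × 7.22 = 0.8788, e^(−kt) = 0.4153.
M(7.22) = 299.89 + (631 − 299.89) × 0.4153 = 299.89 + 137.5 = 437.40 Gt C.

437 Gt C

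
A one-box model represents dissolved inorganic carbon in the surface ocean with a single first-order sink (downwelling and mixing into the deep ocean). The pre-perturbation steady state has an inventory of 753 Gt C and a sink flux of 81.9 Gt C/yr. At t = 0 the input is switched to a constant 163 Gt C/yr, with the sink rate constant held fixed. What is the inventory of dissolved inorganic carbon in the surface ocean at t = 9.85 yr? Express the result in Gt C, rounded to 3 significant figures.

Residence time τ = M₀/F₀ = 9.194 yr. The eventual steady state is M_∞ = M₀·(F₁/F₀) = 753 × 163/81.9 = 1498.6 Gt C.
The anomaly ΔM(t) = M(t) − M_∞ decays as ΔM₀·e^(−t/τ) with ΔM₀ = 753 − 1498.6 = −745.6 Gt C.
At t = 9.85 yr, e^(−t/τ) = e^(−1.071) = 0.3426, so ΔM = −255.4 Gt C and M = 1498.6 − 255.4 = 1243.2 Gt C.

1240 Gt C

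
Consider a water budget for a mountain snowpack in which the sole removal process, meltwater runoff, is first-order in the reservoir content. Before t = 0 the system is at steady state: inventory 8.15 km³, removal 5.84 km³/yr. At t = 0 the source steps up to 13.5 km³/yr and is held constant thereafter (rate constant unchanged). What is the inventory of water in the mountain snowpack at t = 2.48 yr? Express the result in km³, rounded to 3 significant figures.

17.0 km³

The sink rate constant is k = F₀/M₀ = 5.84/8.15 = 0.7166 yr⁻¹.
Solving dM/dt = F₁ − kM with M(0) = M₀ gives M(t) = F₁/k + (M₀ − F₁/k)·e^(−kt).
F₁/k = 13.5/0.7166 = 18.840 km³; kt = 0.7166 × 2.48 = 1.777, e^(−kt) = 0.1691.
M(2.48) = 18.840 + (8.15 − 18.840) × 0.1691 = 18.840 − 1.808 = 17.032 km³.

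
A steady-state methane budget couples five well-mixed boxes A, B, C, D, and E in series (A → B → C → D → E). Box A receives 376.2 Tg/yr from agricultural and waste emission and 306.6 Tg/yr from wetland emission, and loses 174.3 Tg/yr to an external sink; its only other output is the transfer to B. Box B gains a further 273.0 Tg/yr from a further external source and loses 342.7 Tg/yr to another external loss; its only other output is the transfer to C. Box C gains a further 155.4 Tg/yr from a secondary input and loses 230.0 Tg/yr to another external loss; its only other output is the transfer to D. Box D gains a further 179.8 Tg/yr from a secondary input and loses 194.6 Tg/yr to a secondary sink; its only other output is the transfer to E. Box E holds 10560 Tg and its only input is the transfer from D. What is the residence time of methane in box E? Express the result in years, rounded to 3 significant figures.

Box A: F(A→B) = (376.2 + 306.6) − 174.3 = 508.50 Tg/yr.
Box B: F(B→C) = (508.50 + 273.0) − 342.7 = 438.80 Tg/yr.
Box C: F(C→D) = (438.80 + 155.4) − 230.0 = 364.20 Tg/yr.
Box D: F(D→E) = (364.20 + 179.8) − 194.6 = 349.40 Tg/yr.
Box E throughput = its input = 349.40 Tg/yr; τ = 10560 / 349.40 = 30.22 yr.

30.2 yr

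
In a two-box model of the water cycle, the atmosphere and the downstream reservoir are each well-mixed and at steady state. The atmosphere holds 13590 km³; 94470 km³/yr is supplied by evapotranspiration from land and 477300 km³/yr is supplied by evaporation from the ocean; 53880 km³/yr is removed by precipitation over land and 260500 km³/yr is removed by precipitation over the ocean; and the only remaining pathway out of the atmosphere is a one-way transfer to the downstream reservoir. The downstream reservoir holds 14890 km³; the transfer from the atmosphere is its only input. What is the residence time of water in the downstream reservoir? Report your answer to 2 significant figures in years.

Balance the atmosphere: ΣF_in = 94470 + 477300 = 571770 km³/yr.
Transfer to the downstream reservoir = ΣF_in − (53880 + 260500) = 257390 km³/yr.
At steady state the output of the downstream reservoir equals its input, 257390 km³/yr.
τ = M / F = 14890 / 257390 = 0.05785 yr.

0.058 yr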